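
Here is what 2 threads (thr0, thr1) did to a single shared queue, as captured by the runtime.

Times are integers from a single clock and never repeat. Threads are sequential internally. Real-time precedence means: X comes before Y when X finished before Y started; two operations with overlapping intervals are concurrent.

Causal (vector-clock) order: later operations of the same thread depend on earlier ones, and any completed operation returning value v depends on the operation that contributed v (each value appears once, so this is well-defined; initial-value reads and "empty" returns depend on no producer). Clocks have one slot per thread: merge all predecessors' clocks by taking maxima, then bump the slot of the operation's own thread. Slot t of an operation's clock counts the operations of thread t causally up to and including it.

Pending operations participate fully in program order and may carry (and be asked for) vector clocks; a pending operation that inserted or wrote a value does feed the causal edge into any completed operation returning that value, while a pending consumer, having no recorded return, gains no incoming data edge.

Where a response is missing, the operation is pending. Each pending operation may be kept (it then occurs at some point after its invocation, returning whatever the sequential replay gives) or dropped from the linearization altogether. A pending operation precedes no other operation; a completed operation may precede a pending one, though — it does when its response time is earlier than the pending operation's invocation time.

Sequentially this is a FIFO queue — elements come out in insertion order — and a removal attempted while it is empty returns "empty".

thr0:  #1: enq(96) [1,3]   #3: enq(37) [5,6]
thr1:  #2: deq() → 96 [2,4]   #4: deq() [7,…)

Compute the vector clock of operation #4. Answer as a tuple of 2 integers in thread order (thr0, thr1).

VC(#1, invoked at 1): no causal predecessors; +1 on thr0 → (1, 0)
VC(#2, invoked at 2): max of VC(#1)=(1, 0), then +1 on thread thr1 → (1, 1)
VC(#3, invoked at 5): max of VC(#1)=(1, 0), then +1 on thread thr0 → (2, 0)
VC(#4, invoked at 7): max of VC(#2)=(1, 1), then +1 on thread thr1 → (1, 2)
target: VC(#4) = (1, 2)

(1, 2)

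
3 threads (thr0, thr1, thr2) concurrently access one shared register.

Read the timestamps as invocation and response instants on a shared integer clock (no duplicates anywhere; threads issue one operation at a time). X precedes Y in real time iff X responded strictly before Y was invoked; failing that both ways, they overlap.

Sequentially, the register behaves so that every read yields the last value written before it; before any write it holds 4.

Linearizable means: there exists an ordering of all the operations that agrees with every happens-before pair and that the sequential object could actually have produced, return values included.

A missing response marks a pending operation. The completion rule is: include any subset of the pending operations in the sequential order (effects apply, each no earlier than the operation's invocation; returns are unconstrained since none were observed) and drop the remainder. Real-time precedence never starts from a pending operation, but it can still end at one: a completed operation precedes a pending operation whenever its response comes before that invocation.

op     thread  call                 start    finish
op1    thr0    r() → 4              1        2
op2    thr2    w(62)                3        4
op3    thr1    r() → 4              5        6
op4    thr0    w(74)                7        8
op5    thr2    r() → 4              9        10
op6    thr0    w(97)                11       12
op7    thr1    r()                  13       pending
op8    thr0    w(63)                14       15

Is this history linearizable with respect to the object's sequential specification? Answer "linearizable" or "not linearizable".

the violation lands at event 6, op3's response at time 6: events 1..5 linearize, events 1..6 do not
one real-time candidate order over the 3 completed operations — the register replay rejects it
for example op1, op2, op3 fails at step 3: op3 r() → 4 is not legal there

not linearizable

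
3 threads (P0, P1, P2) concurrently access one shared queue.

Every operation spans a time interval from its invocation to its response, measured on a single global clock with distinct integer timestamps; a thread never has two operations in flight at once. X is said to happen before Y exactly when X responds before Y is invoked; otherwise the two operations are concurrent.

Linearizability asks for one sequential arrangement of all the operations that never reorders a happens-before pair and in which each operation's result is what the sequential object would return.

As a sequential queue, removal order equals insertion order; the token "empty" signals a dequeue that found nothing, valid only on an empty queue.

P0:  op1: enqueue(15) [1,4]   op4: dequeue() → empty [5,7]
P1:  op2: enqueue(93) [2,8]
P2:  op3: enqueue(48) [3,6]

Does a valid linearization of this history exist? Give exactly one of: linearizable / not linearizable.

not linearizable

the violation lands at event 7, op4's response at time 7: events 1..6 linearize, events 1..7 do not
every one of the 3 real-time-consistent orders over 3 completed queue ops fails the sequential spec
include/drop combinations of the 1 pending operation (op2) were all tried; none helps
e.g. op1, op3, op4 (pending dropped): illegal at step 3, since op4 dequeue() → empty cannot apply there
e.g. op1, op4, op3 (pending dropped): illegal at step 2, since op4 dequeue() → empty cannot apply there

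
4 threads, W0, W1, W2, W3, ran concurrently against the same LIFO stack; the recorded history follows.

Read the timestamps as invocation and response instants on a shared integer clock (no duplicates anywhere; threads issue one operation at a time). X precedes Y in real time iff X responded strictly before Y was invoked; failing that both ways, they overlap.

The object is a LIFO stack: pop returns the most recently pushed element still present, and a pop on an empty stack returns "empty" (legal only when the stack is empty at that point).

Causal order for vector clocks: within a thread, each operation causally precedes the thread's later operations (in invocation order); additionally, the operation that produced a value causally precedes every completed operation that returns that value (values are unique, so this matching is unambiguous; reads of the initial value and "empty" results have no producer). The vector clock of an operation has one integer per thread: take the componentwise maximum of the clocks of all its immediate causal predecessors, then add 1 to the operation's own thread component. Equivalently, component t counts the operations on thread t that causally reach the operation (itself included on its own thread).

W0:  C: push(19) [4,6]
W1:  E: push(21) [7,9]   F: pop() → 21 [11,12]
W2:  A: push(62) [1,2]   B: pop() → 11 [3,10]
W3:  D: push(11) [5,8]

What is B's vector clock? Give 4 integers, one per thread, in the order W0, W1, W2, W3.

(0, 0, 2, 1)

invoked at 5, D has no predecessors; its own W3 bump gives (0, 0, 0, 1)
invoked at 1, A has no predecessors; its own W2 bump gives (0, 0, 1, 0)
invoked at 7, E has no predecessors; its own W1 bump gives (0, 1, 0, 0)
invoked at 4, C has no predecessors; its own W0 bump gives (1, 0, 0, 0)
F, invoked 11, takes VC(E)=(0, 1, 0, 0) under max, adds 1 for W1 → (0, 2, 0, 0)
B, invoked 3, takes VC(A)=(0, 0, 1, 0), VC(D)=(0, 0, 0, 1) under max, adds 1 for W2 → (0, 0, 2, 1)
target: VC(B) = (0, 0, 2, 1)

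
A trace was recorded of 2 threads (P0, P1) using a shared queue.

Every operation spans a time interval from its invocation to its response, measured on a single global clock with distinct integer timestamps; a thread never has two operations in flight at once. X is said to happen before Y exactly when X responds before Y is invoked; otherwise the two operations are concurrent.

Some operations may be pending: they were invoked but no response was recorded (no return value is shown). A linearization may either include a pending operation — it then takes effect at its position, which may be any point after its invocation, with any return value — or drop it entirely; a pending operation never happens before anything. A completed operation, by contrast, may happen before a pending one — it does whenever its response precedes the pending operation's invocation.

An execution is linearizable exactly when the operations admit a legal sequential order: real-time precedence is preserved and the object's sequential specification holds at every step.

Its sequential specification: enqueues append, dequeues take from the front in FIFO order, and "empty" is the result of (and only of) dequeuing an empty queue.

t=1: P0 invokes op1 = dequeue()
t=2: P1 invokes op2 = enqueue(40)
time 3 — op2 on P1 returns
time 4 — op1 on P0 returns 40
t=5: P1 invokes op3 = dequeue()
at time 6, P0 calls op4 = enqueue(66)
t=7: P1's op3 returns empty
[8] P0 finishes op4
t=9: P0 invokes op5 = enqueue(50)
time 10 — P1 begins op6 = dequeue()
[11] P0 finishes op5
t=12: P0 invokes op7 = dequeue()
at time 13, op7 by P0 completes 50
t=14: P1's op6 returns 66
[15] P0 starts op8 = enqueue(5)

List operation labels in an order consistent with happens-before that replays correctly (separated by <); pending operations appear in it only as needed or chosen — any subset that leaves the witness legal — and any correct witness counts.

after step 1 (op2 enqueue(40)): queue <40>
after step 2 (op1 dequeue() → 40): queue <>
after step 3 (op3 dequeue() → empty): queue <>
after step 4 (op4 enqueue(66)): queue <66>
after step 5 (op5 enqueue(50)): queue <66,50>
after step 6 (op6 dequeue() → 66): queue <50>
after step 7 (op7 dequeue() → 50): queue <>

op2 < op1 < op3 < op4 < op5 < op6 < op7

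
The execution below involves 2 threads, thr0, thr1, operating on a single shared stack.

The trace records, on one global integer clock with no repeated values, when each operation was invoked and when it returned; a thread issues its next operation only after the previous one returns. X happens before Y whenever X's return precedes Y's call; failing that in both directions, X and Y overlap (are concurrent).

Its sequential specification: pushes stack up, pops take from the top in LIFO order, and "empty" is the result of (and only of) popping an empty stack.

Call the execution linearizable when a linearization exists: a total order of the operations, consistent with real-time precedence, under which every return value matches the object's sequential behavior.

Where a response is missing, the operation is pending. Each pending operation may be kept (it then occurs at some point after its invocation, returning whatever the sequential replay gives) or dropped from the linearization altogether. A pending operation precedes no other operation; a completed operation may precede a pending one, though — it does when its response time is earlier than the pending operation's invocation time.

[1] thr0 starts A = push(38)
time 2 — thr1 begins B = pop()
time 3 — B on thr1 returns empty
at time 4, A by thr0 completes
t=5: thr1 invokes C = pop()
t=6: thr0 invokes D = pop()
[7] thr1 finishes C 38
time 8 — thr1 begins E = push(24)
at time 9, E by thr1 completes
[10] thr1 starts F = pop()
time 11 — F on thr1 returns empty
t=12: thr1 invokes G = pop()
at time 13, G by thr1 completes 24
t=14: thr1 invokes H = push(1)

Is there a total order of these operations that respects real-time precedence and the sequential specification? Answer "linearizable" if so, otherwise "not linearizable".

prefix check: 1..12 passes, 1..13 fails once G's time-13 response joins
real-time-consistent orders of the 6 completed operations: 2 — all fail the stack replay
completion choices over the 1 pending operation (D) were checked; none helps
e.g. A, B, C, E, F, G (pending dropped): illegal at step 2, since B pop() → empty cannot apply there
e.g. B, A, C, E, F, G (pending dropped): illegal at step 5, since F pop() → empty cannot apply there

not linearizable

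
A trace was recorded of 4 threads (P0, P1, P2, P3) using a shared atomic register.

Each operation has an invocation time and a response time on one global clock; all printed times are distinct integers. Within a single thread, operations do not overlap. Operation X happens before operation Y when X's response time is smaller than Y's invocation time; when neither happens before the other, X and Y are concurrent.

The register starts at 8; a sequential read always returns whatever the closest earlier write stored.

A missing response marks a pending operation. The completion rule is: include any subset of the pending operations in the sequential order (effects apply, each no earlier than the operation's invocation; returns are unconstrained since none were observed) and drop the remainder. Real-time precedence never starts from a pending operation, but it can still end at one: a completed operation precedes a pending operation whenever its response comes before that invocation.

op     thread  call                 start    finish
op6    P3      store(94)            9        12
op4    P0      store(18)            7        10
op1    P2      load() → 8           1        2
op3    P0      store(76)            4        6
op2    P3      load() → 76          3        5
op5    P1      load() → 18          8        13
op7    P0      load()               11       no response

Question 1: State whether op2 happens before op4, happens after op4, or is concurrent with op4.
op2 spans [3,5], op4 spans [7,10]
resp(op2)=5 < inv(op4)=7

before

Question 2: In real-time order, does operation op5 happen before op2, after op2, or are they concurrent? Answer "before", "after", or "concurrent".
op5 spans [8,13], op2 spans [3,5]
resp(op2)=5 < inv(op5)=8

after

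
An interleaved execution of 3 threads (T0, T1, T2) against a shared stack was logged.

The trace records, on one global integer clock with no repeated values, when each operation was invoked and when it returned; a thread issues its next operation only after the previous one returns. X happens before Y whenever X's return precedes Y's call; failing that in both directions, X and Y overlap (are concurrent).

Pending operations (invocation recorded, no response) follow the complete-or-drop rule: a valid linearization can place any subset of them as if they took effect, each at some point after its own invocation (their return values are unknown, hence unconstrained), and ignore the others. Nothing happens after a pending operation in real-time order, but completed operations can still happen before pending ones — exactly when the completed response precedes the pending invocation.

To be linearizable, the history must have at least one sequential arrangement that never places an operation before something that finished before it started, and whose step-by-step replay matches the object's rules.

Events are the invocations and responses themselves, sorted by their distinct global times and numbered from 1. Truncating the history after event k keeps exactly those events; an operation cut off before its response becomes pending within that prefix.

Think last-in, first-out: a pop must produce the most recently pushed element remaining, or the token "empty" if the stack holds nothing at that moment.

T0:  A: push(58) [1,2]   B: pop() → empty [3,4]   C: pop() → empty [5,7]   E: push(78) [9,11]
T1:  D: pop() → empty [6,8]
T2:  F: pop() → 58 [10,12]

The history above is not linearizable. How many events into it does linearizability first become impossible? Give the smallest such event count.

4

events 1..3 are linearizable; a witness order is A:
after step 1 (A push(58)): stack <58>
event 4 — B's response, time 4 — after it, nothing linearizes
one such order, A, B, breaks at step 2 where B pop() → empty is illegal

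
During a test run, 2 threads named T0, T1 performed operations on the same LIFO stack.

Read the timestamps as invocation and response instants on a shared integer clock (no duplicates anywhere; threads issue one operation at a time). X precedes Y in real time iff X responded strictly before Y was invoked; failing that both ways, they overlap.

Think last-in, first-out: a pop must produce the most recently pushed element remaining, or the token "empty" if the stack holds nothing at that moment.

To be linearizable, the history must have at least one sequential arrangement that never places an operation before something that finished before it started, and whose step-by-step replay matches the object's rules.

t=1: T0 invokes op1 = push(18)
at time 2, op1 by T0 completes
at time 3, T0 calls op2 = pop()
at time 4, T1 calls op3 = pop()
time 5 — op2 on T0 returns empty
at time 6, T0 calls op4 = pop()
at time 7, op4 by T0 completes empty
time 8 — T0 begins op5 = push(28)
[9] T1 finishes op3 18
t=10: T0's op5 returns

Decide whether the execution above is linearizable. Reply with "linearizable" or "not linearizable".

linearizable

one valid linearization: op1, op3, op2, op4, op5
after step 1 (op1 push(18)): stack <18>
after step 2 (op3 pop() → 18): stack <>
after step 3 (op2 pop() → empty): stack <>
after step 4 (op4 pop() → empty): stack <>
after step 5 (op5 push(28)): stack <28>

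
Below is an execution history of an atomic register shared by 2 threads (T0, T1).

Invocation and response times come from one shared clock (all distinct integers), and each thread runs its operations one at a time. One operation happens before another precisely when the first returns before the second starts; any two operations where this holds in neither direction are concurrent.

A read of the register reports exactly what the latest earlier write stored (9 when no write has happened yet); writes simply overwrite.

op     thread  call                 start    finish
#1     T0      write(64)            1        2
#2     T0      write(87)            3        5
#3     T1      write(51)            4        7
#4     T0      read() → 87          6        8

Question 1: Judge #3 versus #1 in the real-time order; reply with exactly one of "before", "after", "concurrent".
after

#3 spans [4,7], #1 spans [1,2]
resp(#1)=2 < inv(#3)=4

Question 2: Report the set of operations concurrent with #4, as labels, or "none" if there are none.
#3

overlap test against #4 [6,8]: concurrent iff the interval meets 6..8
#1 [1,2]: before
#2 [3,5]: before
#3 [4,7]: concurrent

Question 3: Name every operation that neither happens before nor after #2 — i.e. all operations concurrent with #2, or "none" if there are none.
#3

#2 spans [3,5]: anything still running between times 3 and 5 counts as concurrent
#1 [1,2]: before
#3 [4,7]: concurrent
#4 [6,8]: after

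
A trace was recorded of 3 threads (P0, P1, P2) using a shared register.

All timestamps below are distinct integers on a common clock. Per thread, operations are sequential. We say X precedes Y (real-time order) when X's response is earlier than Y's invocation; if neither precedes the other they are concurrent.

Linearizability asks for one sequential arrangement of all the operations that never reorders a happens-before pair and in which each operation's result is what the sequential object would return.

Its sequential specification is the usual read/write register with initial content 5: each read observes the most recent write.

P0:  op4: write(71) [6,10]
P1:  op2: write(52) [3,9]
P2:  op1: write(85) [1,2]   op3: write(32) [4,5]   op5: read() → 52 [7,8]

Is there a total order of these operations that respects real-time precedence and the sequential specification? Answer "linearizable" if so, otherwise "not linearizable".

one valid linearization: op1, op3, op2, op5, op4
after step 1 (op1 write(85)): value 85
after step 2 (op3 write(32)): value 32
after step 3 (op2 write(52)): value 52
after step 4 (op5 read() → 52): value 52
after step 5 (op4 write(71)): value 71

linearizable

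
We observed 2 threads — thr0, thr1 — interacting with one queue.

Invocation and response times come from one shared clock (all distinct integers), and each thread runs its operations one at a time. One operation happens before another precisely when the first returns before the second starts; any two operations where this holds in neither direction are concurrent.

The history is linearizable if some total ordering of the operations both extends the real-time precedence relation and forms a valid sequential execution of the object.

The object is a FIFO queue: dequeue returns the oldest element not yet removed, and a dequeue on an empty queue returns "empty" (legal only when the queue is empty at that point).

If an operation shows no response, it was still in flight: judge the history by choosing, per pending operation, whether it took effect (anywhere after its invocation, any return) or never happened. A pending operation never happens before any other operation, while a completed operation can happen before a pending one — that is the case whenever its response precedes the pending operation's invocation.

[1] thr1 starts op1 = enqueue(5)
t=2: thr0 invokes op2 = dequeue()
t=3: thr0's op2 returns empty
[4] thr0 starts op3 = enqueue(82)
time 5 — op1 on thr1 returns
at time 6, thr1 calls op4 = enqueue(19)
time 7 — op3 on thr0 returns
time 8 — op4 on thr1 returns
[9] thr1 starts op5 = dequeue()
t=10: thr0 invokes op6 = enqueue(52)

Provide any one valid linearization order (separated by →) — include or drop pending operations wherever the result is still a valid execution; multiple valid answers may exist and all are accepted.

op2 → op1 → op3 → op4

1. op2 dequeue() → empty, leaving queue <>
2. op1 enqueue(5), leaving queue <5>
3. op3 enqueue(82), leaving queue <5,82>
4. op4 enqueue(19), leaving queue <5,82,19>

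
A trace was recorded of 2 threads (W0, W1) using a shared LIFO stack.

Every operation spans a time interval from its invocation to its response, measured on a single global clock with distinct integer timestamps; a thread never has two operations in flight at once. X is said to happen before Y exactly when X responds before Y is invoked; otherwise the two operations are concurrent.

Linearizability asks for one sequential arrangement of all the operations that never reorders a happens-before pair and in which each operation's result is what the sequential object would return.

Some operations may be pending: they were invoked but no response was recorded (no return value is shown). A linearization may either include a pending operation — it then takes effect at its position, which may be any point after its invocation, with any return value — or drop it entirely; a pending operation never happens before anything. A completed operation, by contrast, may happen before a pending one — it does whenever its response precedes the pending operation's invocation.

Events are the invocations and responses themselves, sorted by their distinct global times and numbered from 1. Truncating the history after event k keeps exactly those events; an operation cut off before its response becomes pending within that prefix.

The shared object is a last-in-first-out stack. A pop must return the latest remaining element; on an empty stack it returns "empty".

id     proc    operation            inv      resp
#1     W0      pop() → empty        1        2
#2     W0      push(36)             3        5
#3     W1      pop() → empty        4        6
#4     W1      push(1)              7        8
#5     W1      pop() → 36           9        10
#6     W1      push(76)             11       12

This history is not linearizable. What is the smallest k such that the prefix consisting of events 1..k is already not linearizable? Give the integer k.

10

events 1..9 are linearizable, e.g. via #1, #3, #2, #4:
1. #1 pop() → empty, leaving stack <>
2. #3 pop() → empty, leaving stack <>
3. #2 push(36), leaving stack <36>
4. #4 push(1), leaving stack <36,1>
at event 10 (#5's time-10 response) nothing linearizes any more
sample order #1, #2, #3, #4, #5 stalls at step 3 — #3 pop() → empty has no legal effect
sample order #1, #3, #2, #4, #5 stalls at step 5 — #5 pop() → 36 has no legal effect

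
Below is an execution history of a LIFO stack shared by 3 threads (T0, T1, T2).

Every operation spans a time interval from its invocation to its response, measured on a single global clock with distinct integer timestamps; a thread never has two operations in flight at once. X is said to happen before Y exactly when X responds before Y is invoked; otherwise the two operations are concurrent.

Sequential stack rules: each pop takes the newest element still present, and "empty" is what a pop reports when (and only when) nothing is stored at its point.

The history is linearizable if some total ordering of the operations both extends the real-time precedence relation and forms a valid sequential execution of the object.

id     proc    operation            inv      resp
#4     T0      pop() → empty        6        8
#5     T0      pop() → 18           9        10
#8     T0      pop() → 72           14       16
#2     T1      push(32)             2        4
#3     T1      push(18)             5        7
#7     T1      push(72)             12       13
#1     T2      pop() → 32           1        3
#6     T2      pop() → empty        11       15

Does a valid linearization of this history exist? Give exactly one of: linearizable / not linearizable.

a witness: #2, #1, #4, #3, #5, #6, #7, #8
after step 1 (#2 push(32)): stack <32>
after step 2 (#1 pop() → 32): stack <>
after step 3 (#4 pop() → empty): stack <>
after step 4 (#3 push(18)): stack <18>
after step 5 (#5 pop() → 18): stack <>
after step 6 (#6 pop() → empty): stack <>
after step 7 (#7 push(72)): stack <72>
after step 8 (#8 pop() → 72): stack <>

linearizable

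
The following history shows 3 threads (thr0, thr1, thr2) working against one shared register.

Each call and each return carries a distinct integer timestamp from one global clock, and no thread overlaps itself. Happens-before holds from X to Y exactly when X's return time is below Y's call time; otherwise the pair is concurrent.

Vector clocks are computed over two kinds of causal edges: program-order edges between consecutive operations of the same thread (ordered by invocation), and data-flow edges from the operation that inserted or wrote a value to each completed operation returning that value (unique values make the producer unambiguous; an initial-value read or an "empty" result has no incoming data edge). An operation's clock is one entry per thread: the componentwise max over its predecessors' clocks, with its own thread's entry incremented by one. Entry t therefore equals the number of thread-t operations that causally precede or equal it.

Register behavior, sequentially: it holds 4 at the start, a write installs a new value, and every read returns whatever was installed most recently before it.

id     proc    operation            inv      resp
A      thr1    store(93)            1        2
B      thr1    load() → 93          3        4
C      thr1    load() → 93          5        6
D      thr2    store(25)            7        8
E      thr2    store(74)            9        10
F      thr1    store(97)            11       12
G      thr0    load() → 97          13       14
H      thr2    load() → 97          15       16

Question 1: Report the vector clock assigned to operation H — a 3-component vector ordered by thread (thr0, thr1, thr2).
Answer: (0, 4, 3)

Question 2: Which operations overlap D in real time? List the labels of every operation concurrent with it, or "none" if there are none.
Answer: none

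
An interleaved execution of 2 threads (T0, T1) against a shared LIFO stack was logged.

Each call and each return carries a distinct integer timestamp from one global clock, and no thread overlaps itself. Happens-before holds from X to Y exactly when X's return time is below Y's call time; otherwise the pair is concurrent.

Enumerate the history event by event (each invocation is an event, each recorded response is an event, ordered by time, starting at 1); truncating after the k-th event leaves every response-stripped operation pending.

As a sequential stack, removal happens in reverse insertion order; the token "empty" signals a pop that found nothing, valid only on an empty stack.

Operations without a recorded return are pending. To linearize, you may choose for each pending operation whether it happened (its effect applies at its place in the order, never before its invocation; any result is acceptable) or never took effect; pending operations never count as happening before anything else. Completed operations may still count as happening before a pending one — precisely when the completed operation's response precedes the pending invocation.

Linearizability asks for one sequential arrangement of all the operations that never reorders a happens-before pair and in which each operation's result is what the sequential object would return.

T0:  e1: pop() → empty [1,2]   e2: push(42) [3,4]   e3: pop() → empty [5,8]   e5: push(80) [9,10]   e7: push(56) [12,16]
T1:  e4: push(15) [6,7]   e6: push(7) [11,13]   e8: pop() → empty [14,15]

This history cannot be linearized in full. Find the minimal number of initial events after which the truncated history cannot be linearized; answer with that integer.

a valid linearization of events 1..7 exists, for instance e1, e2, e3, e4:
after step 1 (e1 pop() → empty): stack <>
after step 2 (e2 push(42)): stack <42>
after step 3 (e3 pop() (pending, included)): stack <>
after step 4 (e4 push(15)): stack <15>
include event 8 — e3 responding at 8 — and every candidate order breaks
one such order, e1, e2, e3, e4, breaks at step 3 where e3 pop() → empty is illegal
one such order, e1, e2, e4, e3, breaks at step 4 where e3 pop() → empty is illegal

8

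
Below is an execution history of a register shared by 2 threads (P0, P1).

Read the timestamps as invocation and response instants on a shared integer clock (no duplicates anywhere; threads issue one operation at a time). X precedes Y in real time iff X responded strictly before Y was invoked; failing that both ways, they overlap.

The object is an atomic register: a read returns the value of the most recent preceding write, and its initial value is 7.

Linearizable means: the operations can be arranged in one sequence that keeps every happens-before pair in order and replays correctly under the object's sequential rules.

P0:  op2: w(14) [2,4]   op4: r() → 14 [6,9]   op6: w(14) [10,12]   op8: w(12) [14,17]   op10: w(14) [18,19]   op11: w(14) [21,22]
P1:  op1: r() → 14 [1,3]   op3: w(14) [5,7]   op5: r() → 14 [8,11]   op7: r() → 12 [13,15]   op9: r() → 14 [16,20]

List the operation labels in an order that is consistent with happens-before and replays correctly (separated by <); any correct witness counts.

op2 < op1 < op3 < op4 < op5 < op6 < op8 < op7 < op10 < op9 < op11

step 1: op2 w(14) — value 14
step 2: op1 r() → 14 — value 14
step 3: op3 w(14) — value 14
step 4: op4 r() → 14 — value 14
step 5: op5 r() → 14 — value 14
step 6: op6 w(14) — value 14
step 7: op8 w(12) — value 12
step 8: op7 r() → 12 — value 12
step 9: op10 w(14) — value 14
step 10: op9 r() → 14 — value 14
step 11: op11 w(14) — value 14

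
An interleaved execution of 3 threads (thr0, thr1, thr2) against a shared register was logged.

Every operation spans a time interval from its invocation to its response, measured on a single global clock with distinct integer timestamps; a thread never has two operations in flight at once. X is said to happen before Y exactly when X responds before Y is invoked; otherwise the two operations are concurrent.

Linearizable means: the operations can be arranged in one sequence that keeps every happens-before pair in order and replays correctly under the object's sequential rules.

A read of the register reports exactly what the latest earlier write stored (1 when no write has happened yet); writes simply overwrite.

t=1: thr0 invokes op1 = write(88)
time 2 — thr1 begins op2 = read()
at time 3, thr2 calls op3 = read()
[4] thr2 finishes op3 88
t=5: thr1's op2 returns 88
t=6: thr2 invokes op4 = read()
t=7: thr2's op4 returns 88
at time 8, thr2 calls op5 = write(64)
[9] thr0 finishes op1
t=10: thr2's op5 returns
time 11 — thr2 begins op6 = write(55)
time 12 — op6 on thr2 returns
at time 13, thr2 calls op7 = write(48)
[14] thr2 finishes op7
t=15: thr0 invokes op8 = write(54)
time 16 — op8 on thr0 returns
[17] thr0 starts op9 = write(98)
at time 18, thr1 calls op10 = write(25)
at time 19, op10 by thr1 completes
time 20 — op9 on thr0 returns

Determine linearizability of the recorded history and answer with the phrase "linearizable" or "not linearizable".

linearizable

a witness: op1, op2, op3, op4, op5, op6, op7, op8, op9, op10
step 1: op1 write(88) — value 88
step 2: op2 read() → 88 — value 88
step 3: op3 read() → 88 — value 88
step 4: op4 read() → 88 — value 88
step 5: op5 write(64) — value 64
step 6: op6 write(55) — value 55
step 7: op7 write(48) — value 48
step 8: op8 write(54) — value 54
step 9: op9 write(98) — value 98
step 10: op10 write(25) — value 25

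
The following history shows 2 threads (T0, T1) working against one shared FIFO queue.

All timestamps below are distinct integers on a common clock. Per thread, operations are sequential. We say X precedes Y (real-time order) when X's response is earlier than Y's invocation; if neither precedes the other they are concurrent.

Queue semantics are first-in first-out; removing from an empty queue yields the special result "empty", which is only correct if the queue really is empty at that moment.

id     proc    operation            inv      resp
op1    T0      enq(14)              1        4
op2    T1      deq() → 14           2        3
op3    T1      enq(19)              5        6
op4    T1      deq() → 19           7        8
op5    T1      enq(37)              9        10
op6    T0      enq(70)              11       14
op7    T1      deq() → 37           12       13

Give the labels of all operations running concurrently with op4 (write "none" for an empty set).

op4 spans [7,8]; an op avoiding the whole window 7..8 is ordered, any other is concurrent
op1 [1,4]: before
op2 [2,3]: before
op3 [5,6]: before
op5 [9,10]: after
op6 [11,14]: after
op7 [12,13]: after

none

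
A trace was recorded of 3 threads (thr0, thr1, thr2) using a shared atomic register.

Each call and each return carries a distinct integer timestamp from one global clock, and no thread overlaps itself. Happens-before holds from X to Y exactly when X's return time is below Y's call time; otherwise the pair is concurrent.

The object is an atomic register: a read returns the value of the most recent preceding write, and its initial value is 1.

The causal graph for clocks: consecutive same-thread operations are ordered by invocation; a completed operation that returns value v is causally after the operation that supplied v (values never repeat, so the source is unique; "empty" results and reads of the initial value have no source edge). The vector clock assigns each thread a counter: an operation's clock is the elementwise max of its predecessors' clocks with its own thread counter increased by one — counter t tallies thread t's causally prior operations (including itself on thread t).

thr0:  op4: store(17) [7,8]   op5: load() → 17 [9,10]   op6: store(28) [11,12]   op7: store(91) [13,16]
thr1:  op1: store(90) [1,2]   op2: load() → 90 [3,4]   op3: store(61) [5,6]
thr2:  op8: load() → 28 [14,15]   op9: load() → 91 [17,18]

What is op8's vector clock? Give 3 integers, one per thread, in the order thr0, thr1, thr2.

(3, 0, 1)

invoked at 1, op1 has no predecessors; its own thr1 bump gives (0, 1, 0)
invoked at 7, op4 has no predecessors; its own thr0 bump gives (1, 0, 0)
VC(op2, invoked at 3): max of VC(op1)=(0, 1, 0), then +1 on thread thr1 → (0, 2, 0)
VC(op5, invoked at 9): max of VC(op4)=(1, 0, 0), then +1 on thread thr0 → (2, 0, 0)
VC(op3, invoked at 5): max of VC(op2)=(0, 2, 0), then +1 on thread thr1 → (0, 3, 0)
VC(op6, invoked at 11): max of VC(op5)=(2, 0, 0), then +1 on thread thr0 → (3, 0, 0)
VC(op8, invoked at 14): max of VC(op6)=(3, 0, 0), then +1 on thread thr2 → (3, 0, 1)
VC(op7, invoked at 13): max of VC(op6)=(3, 0, 0), then +1 on thread thr0 → (4, 0, 0)
VC(op9, invoked at 17): max of VC(op7)=(4, 0, 0), VC(op8)=(3, 0, 1), then +1 on thread thr2 → (4, 0, 2)
target: VC(op8) = (3, 0, 1)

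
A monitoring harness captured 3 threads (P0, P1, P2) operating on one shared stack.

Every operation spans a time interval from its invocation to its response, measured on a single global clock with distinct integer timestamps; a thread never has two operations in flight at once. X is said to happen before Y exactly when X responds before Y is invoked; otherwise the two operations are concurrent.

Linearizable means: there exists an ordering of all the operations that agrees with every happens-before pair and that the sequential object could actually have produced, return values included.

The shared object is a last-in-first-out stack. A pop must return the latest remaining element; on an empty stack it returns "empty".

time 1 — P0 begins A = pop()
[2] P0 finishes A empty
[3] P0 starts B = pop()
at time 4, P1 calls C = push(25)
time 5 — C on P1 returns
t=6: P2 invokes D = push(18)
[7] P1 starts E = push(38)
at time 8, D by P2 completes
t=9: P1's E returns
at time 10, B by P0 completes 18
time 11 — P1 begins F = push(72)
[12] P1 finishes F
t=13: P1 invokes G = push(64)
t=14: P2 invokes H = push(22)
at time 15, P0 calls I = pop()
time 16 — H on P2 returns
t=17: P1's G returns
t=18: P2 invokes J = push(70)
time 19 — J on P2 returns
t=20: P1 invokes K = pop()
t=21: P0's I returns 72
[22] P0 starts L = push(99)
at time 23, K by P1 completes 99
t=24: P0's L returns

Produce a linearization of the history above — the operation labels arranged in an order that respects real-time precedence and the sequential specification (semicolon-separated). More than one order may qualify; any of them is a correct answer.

A; C; D; B; E; F; I; G; H; J; L; K

1. A pop() → empty, leaving stack <>
2. C push(25), leaving stack <25>
3. D push(18), leaving stack <25,18>
4. B pop() → 18, leaving stack <25>
5. E push(38), leaving stack <25,38>
6. F push(72), leaving stack <25,38,72>
7. I pop() → 72, leaving stack <25,38>
8. G push(64), leaving stack <25,38,64>
9. H push(22), leaving stack <25,38,64,22>
10. J push(70), leaving stack <25,38,64,22,70>
11. L push(99), leaving stack <25,38,64,22,70,99>
12. K pop() → 99, leaving stack <25,38,64,22,70>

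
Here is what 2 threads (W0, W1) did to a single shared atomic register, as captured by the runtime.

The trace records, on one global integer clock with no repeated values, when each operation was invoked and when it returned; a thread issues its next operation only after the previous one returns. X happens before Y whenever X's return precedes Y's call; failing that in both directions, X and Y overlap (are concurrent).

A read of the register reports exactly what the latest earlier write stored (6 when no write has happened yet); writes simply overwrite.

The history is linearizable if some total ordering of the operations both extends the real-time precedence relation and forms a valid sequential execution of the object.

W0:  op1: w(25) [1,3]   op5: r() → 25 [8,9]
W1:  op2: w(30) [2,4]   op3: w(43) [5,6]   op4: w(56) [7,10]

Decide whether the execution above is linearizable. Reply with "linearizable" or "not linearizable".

prefix check: 1..8 passes, 1..9 fails once op5's time-9 response joins
checked exhaustively: 2 real-time-consistent orders of 4 completed operations, zero legal atomic register replays
no escape via the 1 pending operation (op4): every completion choice fails
take op1, op2, op3, op5 (pending dropped): step 4 already fails, because op5 r() → 25 cannot occur there
take op2, op1, op3, op5 (pending dropped): step 4 already fails, because op5 r() → 25 cannot occur there

not linearizable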